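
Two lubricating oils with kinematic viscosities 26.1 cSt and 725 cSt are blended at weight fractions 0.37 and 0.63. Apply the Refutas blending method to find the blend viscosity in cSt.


Refutas method: VBN_i = 14.534*ln(ln(visc_i + 0.8)) + 10.975, blended linearly by mass fraction; since VBN is linear in VBI_i = ln(ln(visc_i + 0.8)) and the fractions sum to 1, blend VBI directly: visc = exp(exp(VBI_blend)) - 0.8
VBI_1 = ln(ln(26.1 + 0.8)) = 1.19153
VBI_2 = ln(ln(725 + 0.8)) = 1.88514
VBI_blend = 0.37 * 1.19153 + 0.63 * 1.88514 = 1.6285
visc_blend = exp(exp(1.6285)) - 0.8 = 162.6

162.6 cSt


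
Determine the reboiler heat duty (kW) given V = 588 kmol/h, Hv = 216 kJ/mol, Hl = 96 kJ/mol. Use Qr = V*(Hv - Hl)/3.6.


Qr = 588 * (216 - 96) / 3.6 = 588 * 120 / 3.6 = 19600

19600 kW


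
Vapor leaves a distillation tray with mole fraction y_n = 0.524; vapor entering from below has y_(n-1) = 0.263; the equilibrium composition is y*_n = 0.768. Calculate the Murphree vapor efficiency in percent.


Murphree vapor efficiency: EMV = (y_n - y_(n-1)) / (y*_n - y_(n-1)) * 100
EMV = (0.524 - 0.263) / (0.768 - 0.263) * 100 = 0.261 / 0.505 * 100 = 51.68

51.68 %


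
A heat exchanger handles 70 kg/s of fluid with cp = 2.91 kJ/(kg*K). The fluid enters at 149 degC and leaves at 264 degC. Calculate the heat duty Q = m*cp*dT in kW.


Q = m_dot * cp * delta_T
delta_T = 264 - 149 = 115 K
Q = 70 * 2.91 * 115
= 203.7 * 115
= 23425.5 kW

23425.5 kW


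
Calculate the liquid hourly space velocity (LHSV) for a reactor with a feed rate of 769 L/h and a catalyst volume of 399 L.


LHSV = volumetric feed rate / catalyst volume
= 769 L/h / 399 L
= 1.927 h^-1

1.927 h^-1


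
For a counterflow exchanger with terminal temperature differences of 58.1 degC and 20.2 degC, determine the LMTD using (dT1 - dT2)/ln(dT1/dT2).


LMTD = (dT1 - dT2) / ln(dT1/dT2)
= (58.1 - 20.2) / ln(58.1 / 20.2) = 37.9 / 1.05648 = 35.87

35.87 degC


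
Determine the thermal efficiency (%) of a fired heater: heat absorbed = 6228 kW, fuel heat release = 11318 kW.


Furnace efficiency = Q_absorbed / Q_fuel * 100
= 6228 / 11318 * 100 = 55.03

55.03 %


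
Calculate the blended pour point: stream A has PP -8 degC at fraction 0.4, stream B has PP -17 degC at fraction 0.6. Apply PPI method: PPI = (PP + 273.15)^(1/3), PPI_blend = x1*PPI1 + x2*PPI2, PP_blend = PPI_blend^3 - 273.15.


PPI_1 = (-8 + 273.15)^(1/3) = 6.42437
PPI_2 = (-17 + 273.15)^(1/3) = 6.350844
PPI_blend = 0.4 * 6.42437 + 0.6 * 6.350844 = 6.380254
PP_blend = 6.380254^3 - 273.15 = 259.7251 - 273.15 = -13.42

-13.42 degC


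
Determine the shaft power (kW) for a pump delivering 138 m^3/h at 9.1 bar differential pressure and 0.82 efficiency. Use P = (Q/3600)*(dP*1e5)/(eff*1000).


Q = 138 / 3600 = 0.0383333 m^3/s
P = 0.0383333 * (9.1 * 1e5) / 0.82 / 1000 = 42.54

42.54 kW


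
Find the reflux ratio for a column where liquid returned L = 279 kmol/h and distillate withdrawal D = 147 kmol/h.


Reflux ratio definition: R = L / D (liquid returned / distillate withdrawn)
L = 279 kmol/h, D = 147 kmol/h
R = 279 / 147 = 1.898

1.898


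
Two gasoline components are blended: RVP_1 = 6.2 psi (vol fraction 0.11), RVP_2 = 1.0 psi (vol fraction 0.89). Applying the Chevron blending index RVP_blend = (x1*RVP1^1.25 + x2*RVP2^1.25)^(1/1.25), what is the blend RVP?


Chevron index: RVP_blend = (sum xi*RVPi^1.25)^(1/1.25)
RVP^1.25 terms: 0.11 * 6.2^1.25 + 0.89 * 1.0^1.25 = 1.96617
RVP_blend = 1.96617^(1/1.25) = 1.718

1.718 psi


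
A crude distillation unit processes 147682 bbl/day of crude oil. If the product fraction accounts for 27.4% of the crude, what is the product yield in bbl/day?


Crude throughput = 147682 bbl/day
Fraction yield = 27.4%
yield = throughput * fraction / 100
yield = 147682 * 27.4 / 100 = 40464.868

40464.868 bbl/day


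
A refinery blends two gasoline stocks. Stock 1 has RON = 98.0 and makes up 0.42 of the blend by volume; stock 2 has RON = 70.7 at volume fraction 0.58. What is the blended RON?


Linear blending: RON_blend = sum(vi * RONi)
Contribution 1: 0.42 * 98.0 = 41.16
Contribution 2: 0.58 * 70.7 = 41.006
RON_blend = 41.16 + 41.006 = 82.166

82.166


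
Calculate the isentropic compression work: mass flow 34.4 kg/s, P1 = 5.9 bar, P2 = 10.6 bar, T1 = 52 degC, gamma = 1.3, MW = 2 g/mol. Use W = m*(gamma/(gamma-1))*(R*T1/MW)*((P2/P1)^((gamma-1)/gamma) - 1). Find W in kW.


Isentropic work: W = m*(gamma/(gamma-1))*(R*T1/MW)*((P2/P1)^((gamma-1)/gamma) - 1)
T1 = 52 + 273.15 = 325.15 K
Pressure ratio = 10.6 / 5.9 = 1.79661
Exponent = (1.3 - 1)/1.3 = 0.230769
(P2/P1)^exp - 1 = 1.79661^0.230769 - 1 = 0.144775
W = 34.4 * 1.3 / 0.3 * 8.314 * 325.15 / 2 * 0.144775 = 29170

29170 kW


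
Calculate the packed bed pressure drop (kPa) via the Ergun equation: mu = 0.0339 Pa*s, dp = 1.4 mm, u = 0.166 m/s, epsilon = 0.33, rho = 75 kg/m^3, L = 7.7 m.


dp = 1.4 mm = 0.0014 m
Viscous term = 150*0.0339*0.166*(1-0.33)^2 / (0.0014^2*0.33^3) = 5379610
Inertial term = 1.75*75*0.166^2*(1-0.33) / (0.0014*0.33^3) = 48163.8
dP/L = 5379610 + 48163.8 = 5427770 Pa/m
dP = 5427770 * 7.7 / 1000 = 41790 kPa

41790 kPa


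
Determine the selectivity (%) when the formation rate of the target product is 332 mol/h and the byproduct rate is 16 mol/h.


Selectivity = desired / (desired + undesired) * 100
Total products = 332 + 16 = 348 mol/h
S = 332 / 348 * 100
= 0.9540 * 100
= 95.40 %

95.40 %


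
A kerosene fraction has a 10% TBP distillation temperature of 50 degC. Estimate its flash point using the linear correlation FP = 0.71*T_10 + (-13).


FP = 0.71 * 50 + (-13) = 22.5

22.5 degC


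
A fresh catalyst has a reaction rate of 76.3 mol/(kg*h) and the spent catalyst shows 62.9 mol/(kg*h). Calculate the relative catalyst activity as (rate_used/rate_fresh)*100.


Activity (%) = (rate_used / rate_fresh) * 100
rate_used = 62.9, rate_fresh = 76.3
= (62.9 / 76.3) * 100
= 0.8244 * 100 = 82.44

82.44 %


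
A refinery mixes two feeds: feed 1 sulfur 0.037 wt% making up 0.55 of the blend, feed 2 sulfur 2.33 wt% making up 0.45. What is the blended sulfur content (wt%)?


Linear sulfur blending: S_blend = x1*S1 + x2*S2
Contribution 1: 0.55 * 0.037 = 0.02035 wt%
Contribution 2: 0.45 * 2.33 = 1.0485 wt%
S_blend = 0.02035 + 1.0485 = 1.06885

1.06885 wt%


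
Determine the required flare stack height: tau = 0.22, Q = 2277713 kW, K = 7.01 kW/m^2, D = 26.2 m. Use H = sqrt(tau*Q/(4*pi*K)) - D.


tau*Q/(4*pi*K) = 0.22 * 2277713 / (4 * pi * 7.01) = 5688.45
sqrt(5688.45) = 75.4218
H = 75.4218 - 26.2 = 49.22

49.22 m


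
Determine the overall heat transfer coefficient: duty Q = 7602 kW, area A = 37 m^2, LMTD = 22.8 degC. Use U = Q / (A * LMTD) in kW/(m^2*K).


From Q = U*A*LMTD, U = Q / (A * LMTD)
U = 7602 / (37 * 22.8) = 7602 / 843.6 = 9.011

9.011 kW/(m^2*K)


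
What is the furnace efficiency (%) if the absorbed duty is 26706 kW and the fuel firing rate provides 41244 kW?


Furnace efficiency = Q_absorbed / Q_fuel * 100
= 26706 / 41244 * 100 = 64.75

64.75 %


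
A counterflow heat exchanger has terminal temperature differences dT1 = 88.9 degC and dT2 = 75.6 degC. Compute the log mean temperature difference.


LMTD = (dT1 - dT2) / ln(dT1/dT2)
= (88.9 - 75.6) / ln(88.9 / 75.6) = 13.3 / 0.162056 = 82.07

82.07 degC


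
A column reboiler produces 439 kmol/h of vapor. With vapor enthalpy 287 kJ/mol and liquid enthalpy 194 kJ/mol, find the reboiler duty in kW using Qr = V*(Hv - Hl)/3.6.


Qr = 439 * (287 - 194) / 3.6 = 439 * 93 / 3.6 = 11340

11340 kW


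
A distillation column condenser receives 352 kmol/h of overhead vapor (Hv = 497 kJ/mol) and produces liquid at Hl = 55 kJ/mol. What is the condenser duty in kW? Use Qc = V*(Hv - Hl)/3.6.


Qc = 352 * (497 - 55) / 3.6 = 352 * 442 / 3.6 = 43220

43220 kW


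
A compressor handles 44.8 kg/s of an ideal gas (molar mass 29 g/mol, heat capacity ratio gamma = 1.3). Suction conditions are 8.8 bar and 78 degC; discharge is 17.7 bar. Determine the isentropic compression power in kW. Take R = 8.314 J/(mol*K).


Isentropic work: W = m*(gamma/(gamma-1))*(R*T1/MW)*((P2/P1)^((gamma-1)/gamma) - 1)
T1 = 78 + 273.15 = 351.15 K
Pressure ratio = 17.7 / 8.8 = 2.01136
Exponent = (1.3 - 1)/1.3 = 0.230769
(P2/P1)^exp - 1 = 2.01136^0.230769 - 1 = 0.174995
W = 44.8 * 1.3 / 0.3 * 8.314 * 351.15 / 29 * 0.174995 = 3420

3420 kW


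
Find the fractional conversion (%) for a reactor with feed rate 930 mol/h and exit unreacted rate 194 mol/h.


X = (F_in - F_out) / F_in * 100
Moles reacted = 930 - 194 = 736
X = 736 / 930 * 100
= 0.7914 * 100
= 79.14 %

79.14 %


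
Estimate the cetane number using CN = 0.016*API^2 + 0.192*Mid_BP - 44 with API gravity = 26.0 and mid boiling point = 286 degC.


CN = 0.016 * 26.0^2 + 0.192 * 286 - 44
CN = 10.816 + 54.912 - 44 = 21.728

21.728


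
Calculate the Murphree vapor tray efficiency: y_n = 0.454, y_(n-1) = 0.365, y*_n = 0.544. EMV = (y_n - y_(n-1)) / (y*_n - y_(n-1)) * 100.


Murphree vapor efficiency: EMV = (y_n - y_(n-1)) / (y*_n - y_(n-1)) * 100
EMV = (0.454 - 0.365) / (0.544 - 0.365) * 100 = 0.089 / 0.179 * 100 = 49.72

49.72 %


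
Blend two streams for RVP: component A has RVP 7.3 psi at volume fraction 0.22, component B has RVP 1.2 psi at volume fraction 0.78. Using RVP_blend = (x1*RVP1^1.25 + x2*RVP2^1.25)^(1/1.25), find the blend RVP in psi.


Chevron index: RVP_blend = (sum xi*RVPi^1.25)^(1/1.25)
RVP^1.25 terms: 0.22 * 7.3^1.25 + 0.78 * 1.2^1.25 = 3.61948
RVP_blend = 3.61948^(1/1.25) = 2.798

2.798 psi


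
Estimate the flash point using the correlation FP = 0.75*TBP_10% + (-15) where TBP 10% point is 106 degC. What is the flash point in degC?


FP = 0.75 * 106 + (-15) = 64.5

64.5 degC


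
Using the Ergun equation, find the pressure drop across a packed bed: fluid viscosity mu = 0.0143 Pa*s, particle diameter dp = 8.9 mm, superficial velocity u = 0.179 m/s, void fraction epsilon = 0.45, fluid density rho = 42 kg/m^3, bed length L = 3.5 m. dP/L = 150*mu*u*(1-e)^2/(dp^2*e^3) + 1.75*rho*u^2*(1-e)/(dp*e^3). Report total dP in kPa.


dp = 8.9 mm = 0.0089 m
Viscous term = 150*0.0143*0.179*(1-0.45)^2 / (0.0089^2*0.45^3) = 16091.2
Inertial term = 1.75*42*0.179^2*(1-0.45) / (0.0089*0.45^3) = 1597.09
dP/L = 16091.2 + 1597.09 = 17688.3 Pa/m
dP = 17688.3 * 3.5 / 1000 = 61.91 kPa

61.91 kPa


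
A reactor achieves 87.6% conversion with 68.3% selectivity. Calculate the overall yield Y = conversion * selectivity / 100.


Overall yield = conversion (%) * selectivity (%) / 100
Conversion = 87.6%, Selectivity = 68.3%
Y = 87.6 * 68.3 / 100
= 59.8308 %

59.8308 %


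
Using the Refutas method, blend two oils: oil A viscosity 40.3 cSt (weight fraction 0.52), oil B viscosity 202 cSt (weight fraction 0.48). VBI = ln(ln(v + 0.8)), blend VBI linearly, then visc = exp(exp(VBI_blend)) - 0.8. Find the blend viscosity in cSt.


Refutas method: VBN_i = 14.534*ln(ln(visc_i + 0.8)) + 10.975, blended linearly by mass fraction; since VBN is linear in VBI_i = ln(ln(visc_i + 0.8)) and the fractions sum to 1, blend VBI directly: visc = exp(exp(VBI_blend)) - 0.8
VBI_1 = ln(ln(40.3 + 0.8)) = 1.31265
VBI_2 = ln(ln(202 + 0.8)) = 1.67001
VBI_blend = 0.52 * 1.31265 + 0.48 * 1.67001 = 1.48418
visc_blend = exp(exp(1.48418)) - 0.8 = 81.58

81.58 cSt


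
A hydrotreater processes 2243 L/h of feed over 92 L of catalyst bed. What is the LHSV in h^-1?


LHSV = volumetric feed rate / catalyst volume
= 2243 L/h / 92 L
= 24.38 h^-1

24.38 h^-1


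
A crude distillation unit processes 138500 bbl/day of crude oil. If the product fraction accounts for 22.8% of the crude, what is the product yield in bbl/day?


Crude throughput = 138500 bbl/day
Fraction yield = 22.8%
yield = throughput * fraction / 100
yield = 138500 * 22.8 / 100 = 31578

31578 bbl/day


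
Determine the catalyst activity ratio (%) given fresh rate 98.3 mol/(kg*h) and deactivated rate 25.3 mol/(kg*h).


Activity (%) = (rate_used / rate_fresh) * 100
rate_used = 25.3, rate_fresh = 98.3
= (25.3 / 98.3) * 100
= 0.2574 * 100 = 25.74

25.74 %


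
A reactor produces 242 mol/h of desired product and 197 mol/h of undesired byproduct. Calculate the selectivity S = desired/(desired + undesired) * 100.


Selectivity = desired / (desired + undesired) * 100
Total products = 242 + 197 = 439 mol/h
S = 242 / 439 * 100
= 0.5513 * 100
= 55.13 %

55.13 %


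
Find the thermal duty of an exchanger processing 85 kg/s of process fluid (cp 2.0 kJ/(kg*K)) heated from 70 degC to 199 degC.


Q = m_dot * cp * delta_T
delta_T = 199 - 70 = 129 K
Q = 85 * 2.0 * 129
= 170 * 129
= 21930 kW

21930 kW


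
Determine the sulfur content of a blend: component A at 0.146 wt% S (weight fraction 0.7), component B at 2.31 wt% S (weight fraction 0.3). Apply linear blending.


Linear sulfur blending: S_blend = x1*S1 + x2*S2
Contribution 1: 0.7 * 0.146 = 0.1022 wt%
Contribution 2: 0.3 * 2.31 = 0.693 wt%
S_blend = 0.1022 + 0.693 = 0.7952

0.7952 wt%


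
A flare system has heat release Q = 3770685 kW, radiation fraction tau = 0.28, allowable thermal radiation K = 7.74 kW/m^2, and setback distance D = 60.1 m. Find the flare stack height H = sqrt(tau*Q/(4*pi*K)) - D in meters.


tau*Q/(4*pi*K) = 0.28 * 3770685 / (4 * pi * 7.74) = 10854.9
sqrt(10854.9) = 104.187
H = 104.187 - 60.1 = 44.09

44.09 m


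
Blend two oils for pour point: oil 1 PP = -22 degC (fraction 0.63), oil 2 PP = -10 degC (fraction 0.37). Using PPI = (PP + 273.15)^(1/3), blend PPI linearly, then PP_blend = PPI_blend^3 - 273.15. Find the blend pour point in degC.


PPI_1 = (-22 + 273.15)^(1/3) = 6.30925
PPI_2 = (-10 + 273.15)^(1/3) = 6.408176
PPI_blend = 0.63 * 6.30925 + 0.37 * 6.408176 = 6.345853
PP_blend = 6.345853^3 - 273.15 = 255.5466 - 273.15 = -17.6

-17.6 degC


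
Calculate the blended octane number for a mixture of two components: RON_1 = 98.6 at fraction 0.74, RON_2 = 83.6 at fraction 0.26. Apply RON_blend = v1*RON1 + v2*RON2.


Linear blending: RON_blend = sum(vi * RONi)
Contribution 1: 0.74 * 98.6 = 72.964
Contribution 2: 0.26 * 83.6 = 21.736
RON_blend = 72.964 + 21.736 = 94.7

94.7


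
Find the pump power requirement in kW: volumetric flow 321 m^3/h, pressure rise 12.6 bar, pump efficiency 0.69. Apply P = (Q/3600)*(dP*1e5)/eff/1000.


Q = 321 / 3600 = 0.0891667 m^3/s
P = 0.0891667 * (12.6 * 1e5) / 0.69 / 1000 = 162.8

162.8 kW


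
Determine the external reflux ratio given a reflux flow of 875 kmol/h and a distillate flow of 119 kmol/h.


Reflux ratio definition: R = L / D (liquid returned / distillate withdrawn)
L = 875 kmol/h, D = 119 kmol/h
R = 875 / 119 = 7.353

7.353


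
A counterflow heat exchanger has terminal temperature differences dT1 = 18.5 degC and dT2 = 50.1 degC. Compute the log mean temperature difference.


LMTD = (dT1 - dT2) / ln(dT1/dT2)
= (18.5 - 50.1) / ln(18.5 / 50.1) = -31.6 / -0.99625 = 31.72

31.72 degC


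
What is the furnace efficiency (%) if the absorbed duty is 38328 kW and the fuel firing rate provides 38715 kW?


Furnace efficiency = Q_absorbed / Q_fuel * 100
= 38328 / 38715 * 100 = 99.00

99.00 %


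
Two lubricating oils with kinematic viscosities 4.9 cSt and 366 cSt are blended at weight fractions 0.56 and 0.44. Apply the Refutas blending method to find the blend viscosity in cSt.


Refutas method: VBN_i = 14.534*ln(ln(visc_i + 0.8)) + 10.975, blended linearly by mass fraction; since VBN is linear in VBI_i = ln(ln(visc_i + 0.8)) and the fractions sum to 1, blend VBI directly: visc = exp(exp(VBI_blend)) - 0.8
VBI_1 = ln(ln(4.9 + 0.8)) = 0.554153
VBI_2 = ln(ln(366 + 0.8)) = 1.77577
VBI_blend = 0.56 * 0.554153 + 0.44 * 1.77577 = 1.09166
visc_blend = exp(exp(1.09166)) - 0.8 = 18.87

18.87 cSt


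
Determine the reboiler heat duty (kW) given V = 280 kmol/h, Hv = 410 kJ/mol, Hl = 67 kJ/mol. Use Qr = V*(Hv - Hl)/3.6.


Qr = 280 * (410 - 67) / 3.6 = 280 * 343 / 3.6 = 26680

26680 kW


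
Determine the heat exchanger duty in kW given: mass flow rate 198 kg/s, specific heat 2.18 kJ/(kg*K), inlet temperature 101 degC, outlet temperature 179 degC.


Q = m_dot * cp * delta_T
delta_T = 179 - 101 = 78 K
Q = 198 * 2.18 * 78
= 431.64 * 78
= 33667.92 kW

33667.92 kW


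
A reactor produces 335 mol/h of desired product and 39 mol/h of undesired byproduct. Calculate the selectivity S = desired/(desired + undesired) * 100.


Selectivity = desired / (desired + undesired) * 100
Total products = 335 + 39 = 374 mol/h
S = 335 / 374 * 100
= 0.8957 * 100
= 89.57 %

89.57 %


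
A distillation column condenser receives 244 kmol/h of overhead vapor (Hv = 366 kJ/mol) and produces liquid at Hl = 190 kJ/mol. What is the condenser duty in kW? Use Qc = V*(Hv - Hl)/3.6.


Qc = 244 * (366 - 190) / 3.6 = 244 * 176 / 3.6 = 11930

11930 kW


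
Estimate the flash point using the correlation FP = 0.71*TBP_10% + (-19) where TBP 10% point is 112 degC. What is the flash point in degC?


FP = 0.71 * 112 + (-19) = 60.52

60.52 degC


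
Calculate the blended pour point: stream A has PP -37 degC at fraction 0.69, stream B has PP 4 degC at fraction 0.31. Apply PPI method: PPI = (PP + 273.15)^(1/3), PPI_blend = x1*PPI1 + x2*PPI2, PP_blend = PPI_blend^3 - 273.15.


PPI_1 = (-37 + 273.15)^(1/3) = 6.181056
PPI_2 = (4 + 273.15)^(1/3) = 6.51986
PPI_blend = 0.69 * 6.181056 + 0.31 * 6.51986 = 6.286085
PP_blend = 6.286085^3 - 273.15 = 248.3938 - 273.15 = -24.76

-24.76 degC


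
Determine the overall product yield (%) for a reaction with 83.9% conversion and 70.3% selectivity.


Overall yield = conversion (%) * selectivity (%) / 100
Conversion = 83.9%, Selectivity = 70.3%
Y = 83.9 * 70.3 / 100
= 58.9817 %

58.9817 %


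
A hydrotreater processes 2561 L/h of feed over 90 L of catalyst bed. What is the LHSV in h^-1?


LHSV = volumetric feed rate / catalyst volume
= 2561 L/h / 90 L
= 28.46 h^-1

28.46 h^-1


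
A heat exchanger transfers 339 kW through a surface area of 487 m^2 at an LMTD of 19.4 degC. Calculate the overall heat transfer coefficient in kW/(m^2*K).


From Q = U*A*LMTD, U = Q / (A * LMTD)
U = 339 / (487 * 19.4) = 339 / 9447.8 = 0.03588

0.03588 kW/(m^2*K)


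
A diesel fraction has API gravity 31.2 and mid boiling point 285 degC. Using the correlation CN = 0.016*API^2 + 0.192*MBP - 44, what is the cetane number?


CN = 0.016 * 31.2^2 + 0.192 * 285 - 44
CN = 15.57504 + 54.72 - 44 = 26.29504

26.29504


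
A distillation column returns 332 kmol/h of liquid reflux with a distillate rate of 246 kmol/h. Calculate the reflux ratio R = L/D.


Reflux ratio definition: R = L / D (liquid returned / distillate withdrawn)
L = 332 kmol/h, D = 246 kmol/h
R = 332 / 246 = 1.350

1.350


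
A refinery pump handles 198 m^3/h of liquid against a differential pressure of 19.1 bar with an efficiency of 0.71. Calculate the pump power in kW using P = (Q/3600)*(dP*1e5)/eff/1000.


Q = 198 / 3600 = 0.055 m^3/s
P = 0.055 * (19.1 * 1e5) / 0.71 / 1000 = 148.0

148.0 kW


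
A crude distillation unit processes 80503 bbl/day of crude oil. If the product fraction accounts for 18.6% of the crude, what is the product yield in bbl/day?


Crude throughput = 80503 bbl/day
Fraction yield = 18.6%
yield = throughput * fraction / 100
yield = 80503 * 18.6 / 100 = 14973.558

14973.558 bbl/day


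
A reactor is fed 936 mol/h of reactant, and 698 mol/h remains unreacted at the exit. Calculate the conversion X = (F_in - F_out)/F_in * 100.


X = (F_in - F_out) / F_in * 100
Moles reacted = 936 - 698 = 238
X = 238 / 936 * 100
= 0.2543 * 100
= 25.43 %

25.43 %


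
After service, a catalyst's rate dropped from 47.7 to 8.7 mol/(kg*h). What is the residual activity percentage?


Activity (%) = (rate_used / rate_fresh) * 100
rate_used = 8.7, rate_fresh = 47.7
= (8.7 / 47.7) * 100
= 0.1824 * 100 = 18.24

18.24 %


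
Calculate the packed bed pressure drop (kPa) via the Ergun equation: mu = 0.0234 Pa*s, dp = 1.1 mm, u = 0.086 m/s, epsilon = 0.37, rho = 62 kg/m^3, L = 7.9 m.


dp = 1.1 mm = 0.0011 m
Viscous term = 150*0.0234*0.086*(1-0.37)^2 / (0.0011^2*0.37^3) = 1954770
Inertial term = 1.75*62*0.086^2*(1-0.37) / (0.0011*0.37^3) = 9073.38
dP/L = 1954770 + 9073.38 = 1963840 Pa/m
dP = 1963840 * 7.9 / 1000 = 15510 kPa

15510 kPa


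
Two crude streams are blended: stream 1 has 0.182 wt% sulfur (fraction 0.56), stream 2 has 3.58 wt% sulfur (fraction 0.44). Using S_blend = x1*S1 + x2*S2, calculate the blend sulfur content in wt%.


Linear sulfur blending: S_blend = x1*S1 + x2*S2
Contribution 1: 0.56 * 0.182 = 0.10192 wt%
Contribution 2: 0.44 * 3.58 = 1.5752 wt%
S_blend = 0.10192 + 1.5752 = 1.67712

1.67712 wt%


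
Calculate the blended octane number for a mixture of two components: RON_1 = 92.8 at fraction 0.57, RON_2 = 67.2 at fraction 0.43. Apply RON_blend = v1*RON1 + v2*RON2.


Linear blending: RON_blend = sum(vi * RONi)
Contribution 1: 0.57 * 92.8 = 52.896
Contribution 2: 0.43 * 67.2 = 28.896
RON_blend = 52.896 + 28.896 = 81.792

81.792


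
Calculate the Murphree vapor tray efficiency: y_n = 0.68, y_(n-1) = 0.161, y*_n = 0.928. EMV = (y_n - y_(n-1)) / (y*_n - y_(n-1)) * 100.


Murphree vapor efficiency: EMV = (y_n - y_(n-1)) / (y*_n - y_(n-1)) * 100
EMV = (0.68 - 0.161) / (0.928 - 0.161) * 100 = 0.519 / 0.767 * 100 = 67.67

67.67 %


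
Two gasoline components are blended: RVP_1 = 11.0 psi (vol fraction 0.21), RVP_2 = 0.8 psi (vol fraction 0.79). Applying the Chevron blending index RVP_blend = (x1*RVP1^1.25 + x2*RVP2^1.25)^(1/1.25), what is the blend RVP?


Chevron index: RVP_blend = (sum xi*RVPi^1.25)^(1/1.25)
RVP^1.25 terms: 0.21 * 11.0^1.25 + 0.79 * 0.8^1.25 = 4.80459
RVP_blend = 4.80459^(1/1.25) = 3.510

3.510 psi


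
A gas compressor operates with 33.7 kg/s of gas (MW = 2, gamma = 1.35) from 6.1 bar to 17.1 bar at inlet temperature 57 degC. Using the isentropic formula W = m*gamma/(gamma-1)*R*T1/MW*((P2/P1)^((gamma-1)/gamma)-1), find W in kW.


Isentropic work: W = m*(gamma/(gamma-1))*(R*T1/MW)*((P2/P1)^((gamma-1)/gamma) - 1)
T1 = 57 + 273.15 = 330.15 K
Pressure ratio = 17.1 / 6.1 = 2.80328
Exponent = (1.35 - 1)/1.35 = 0.259259
(P2/P1)^exp - 1 = 2.80328^0.259259 - 1 = 0.306356
W = 33.7 * 1.35 / 0.35 * 8.314 * 330.15 / 2 * 0.306356 = 54650

54650 kW


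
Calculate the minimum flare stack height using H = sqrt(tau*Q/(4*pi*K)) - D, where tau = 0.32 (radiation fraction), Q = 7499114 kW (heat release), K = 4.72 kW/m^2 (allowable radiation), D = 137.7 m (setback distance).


tau*Q/(4*pi*K) = 0.32 * 7499114 / (4 * pi * 4.72) = 40458.3
sqrt(40458.3) = 201.142
H = 201.142 - 137.7 = 63.44

63.44 m


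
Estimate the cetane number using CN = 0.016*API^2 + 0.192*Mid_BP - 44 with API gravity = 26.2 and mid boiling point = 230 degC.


CN = 0.016 * 26.2^2 + 0.192 * 230 - 44
CN = 10.98304 + 44.16 - 44 = 11.14304

11.14304


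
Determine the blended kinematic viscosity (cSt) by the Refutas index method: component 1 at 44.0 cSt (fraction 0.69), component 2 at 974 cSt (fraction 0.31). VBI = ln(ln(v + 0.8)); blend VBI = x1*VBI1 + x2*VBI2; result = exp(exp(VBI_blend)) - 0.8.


Refutas method: VBN_i = 14.534*ln(ln(visc_i + 0.8)) + 10.975, blended linearly by mass fraction; since VBN is linear in VBI_i = ln(ln(visc_i + 0.8)) and the fractions sum to 1, blend VBI directly: visc = exp(exp(VBI_blend)) - 0.8
VBI_1 = ln(ln(44.0 + 0.8)) = 1.33558
VBI_2 = ln(ln(974 + 0.8)) = 1.92894
VBI_blend = 0.69 * 1.33558 + 0.31 * 1.92894 = 1.51952
visc_blend = exp(exp(1.51952)) - 0.8 = 95.75

95.75 cSt


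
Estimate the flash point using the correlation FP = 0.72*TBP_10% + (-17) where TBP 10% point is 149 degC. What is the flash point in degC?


FP = 0.72 * 149 + (-17) = 90.28

90.28 degC


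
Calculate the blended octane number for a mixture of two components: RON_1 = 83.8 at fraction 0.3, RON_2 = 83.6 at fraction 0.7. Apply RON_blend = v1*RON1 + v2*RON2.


Linear blending: RON_blend = sum(vi * RONi)
Contribution 1: 0.3 * 83.8 = 25.14
Contribution 2: 0.7 * 83.6 = 58.52
RON_blend = 25.14 + 58.52 = 83.66

83.66


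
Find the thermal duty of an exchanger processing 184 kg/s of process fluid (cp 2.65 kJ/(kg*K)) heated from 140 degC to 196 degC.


Q = m_dot * cp * delta_T
delta_T = 196 - 140 = 56 K
Q = 184 * 2.65 * 56
= 487.6 * 56
= 27305.6 kW

27305.6 kW


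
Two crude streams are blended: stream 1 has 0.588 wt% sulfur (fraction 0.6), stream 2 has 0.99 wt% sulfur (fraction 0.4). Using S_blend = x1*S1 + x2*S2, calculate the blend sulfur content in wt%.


Linear sulfur blending: S_blend = x1*S1 + x2*S2
Contribution 1: 0.6 * 0.588 = 0.3528 wt%
Contribution 2: 0.4 * 0.99 = 0.396 wt%
S_blend = 0.3528 + 0.396 = 0.7488

0.7488 wt%


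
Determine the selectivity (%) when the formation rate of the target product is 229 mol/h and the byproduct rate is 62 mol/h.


Selectivity = desired / (desired + undesired) * 100
Total products = 229 + 62 = 291 mol/h
S = 229 / 291 * 100
= 0.7869 * 100
= 78.69 %

78.69 %


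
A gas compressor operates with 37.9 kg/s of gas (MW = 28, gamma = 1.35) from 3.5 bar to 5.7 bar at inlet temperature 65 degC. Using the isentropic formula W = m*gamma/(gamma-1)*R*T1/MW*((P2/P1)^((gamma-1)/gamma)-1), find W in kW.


Isentropic work: W = m*(gamma/(gamma-1))*(R*T1/MW)*((P2/P1)^((gamma-1)/gamma) - 1)
T1 = 65 + 273.15 = 338.15 K
Pressure ratio = 5.7 / 3.5 = 1.62857
Exponent = (1.35 - 1)/1.35 = 0.259259
(P2/P1)^exp - 1 = 1.62857^0.259259 - 1 = 0.134783
W = 37.9 * 1.35 / 0.35 * 8.314 * 338.15 / 28 * 0.134783 = 1978

1978 kW


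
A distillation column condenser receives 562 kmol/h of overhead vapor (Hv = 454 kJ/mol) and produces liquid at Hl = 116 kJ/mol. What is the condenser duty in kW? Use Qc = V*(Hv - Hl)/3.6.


Qc = 562 * (454 - 116) / 3.6 = 562 * 338 / 3.6 = 52770

52770 kW


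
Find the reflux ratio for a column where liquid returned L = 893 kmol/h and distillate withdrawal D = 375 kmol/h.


Reflux ratio definition: R = L / D (liquid returned / distillate withdrawn)
L = 893 kmol/h, D = 375 kmol/h
R = 893 / 375 = 2.381

2.381


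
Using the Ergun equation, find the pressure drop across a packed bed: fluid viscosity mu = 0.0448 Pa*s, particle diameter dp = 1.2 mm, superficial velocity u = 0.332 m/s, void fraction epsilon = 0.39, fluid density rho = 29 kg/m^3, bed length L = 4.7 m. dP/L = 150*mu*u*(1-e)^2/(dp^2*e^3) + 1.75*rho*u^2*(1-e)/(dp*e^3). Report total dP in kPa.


dp = 1.2 mm = 0.0012 m
Viscous term = 150*0.0448*0.332*(1-0.39)^2 / (0.0012^2*0.39^3) = 9718760
Inertial term = 1.75*29*0.332^2*(1-0.39) / (0.0012*0.39^3) = 47936.6
dP/L = 9718760 + 47936.6 = 9766700 Pa/m
dP = 9766700 * 4.7 / 1000 = 45900 kPa

45900 kPa


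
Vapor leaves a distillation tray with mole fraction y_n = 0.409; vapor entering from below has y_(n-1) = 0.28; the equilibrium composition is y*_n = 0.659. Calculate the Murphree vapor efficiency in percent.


Murphree vapor efficiency: EMV = (y_n - y_(n-1)) / (y*_n - y_(n-1)) * 100
EMV = (0.409 - 0.28) / (0.659 - 0.28) * 100 = 0.129 / 0.379 * 100 = 34.04

34.04 %


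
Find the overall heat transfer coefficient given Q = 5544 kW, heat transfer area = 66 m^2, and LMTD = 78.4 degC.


From Q = U*A*LMTD, U = Q / (A * LMTD)
U = 5544 / (66 * 78.4) = 5544 / 5174.4 = 1.071

1.071 kW/(m^2*K)


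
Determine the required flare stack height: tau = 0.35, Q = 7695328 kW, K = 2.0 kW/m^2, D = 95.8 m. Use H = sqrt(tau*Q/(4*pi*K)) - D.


tau*Q/(4*pi*K) = 0.35 * 7695328 / (4 * pi * 2.0) = 107166
sqrt(107166) = 327.362
H = 327.362 - 95.8 = 231.6

231.6 m


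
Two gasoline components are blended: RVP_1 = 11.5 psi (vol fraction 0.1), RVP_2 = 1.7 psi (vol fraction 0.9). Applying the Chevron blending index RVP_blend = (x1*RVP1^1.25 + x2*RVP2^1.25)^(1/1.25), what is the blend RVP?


Chevron index: RVP_blend = (sum xi*RVPi^1.25)^(1/1.25)
RVP^1.25 terms: 0.1 * 11.5^1.25 + 0.9 * 1.7^1.25 = 3.86478
RVP_blend = 3.86478^(1/1.25) = 2.949

2.949 psi


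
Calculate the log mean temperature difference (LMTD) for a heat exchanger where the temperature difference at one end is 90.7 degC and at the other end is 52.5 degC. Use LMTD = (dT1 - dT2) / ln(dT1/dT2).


LMTD = (dT1 - dT2) / ln(dT1/dT2)
= (90.7 - 52.5) / ln(90.7 / 52.5) = 38.2 / 0.546744 = 69.87

69.87 degC


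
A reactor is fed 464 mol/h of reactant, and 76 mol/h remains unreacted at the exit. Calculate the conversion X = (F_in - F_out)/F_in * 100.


X = (F_in - F_out) / F_in * 100
Moles reacted = 464 - 76 = 388
X = 388 / 464 * 100
= 0.8362 * 100
= 83.62 %

83.62 %


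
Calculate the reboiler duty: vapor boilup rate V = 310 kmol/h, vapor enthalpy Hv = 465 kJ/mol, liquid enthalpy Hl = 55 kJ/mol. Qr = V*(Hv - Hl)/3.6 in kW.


Qr = 310 * (465 - 55) / 3.6 = 310 * 410 / 3.6 = 35310

35310 kW


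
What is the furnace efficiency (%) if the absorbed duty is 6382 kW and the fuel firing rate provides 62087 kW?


Furnace efficiency = Q_absorbed / Q_fuel * 100
= 6382 / 62087 * 100 = 10.28

10.28 %


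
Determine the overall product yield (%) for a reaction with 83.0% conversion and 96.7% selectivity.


Overall yield = conversion (%) * selectivity (%) / 100
Conversion = 83.0%, Selectivity = 96.7%
Y = 83.0 * 96.7 / 100
= 80.261 %

80.261 %


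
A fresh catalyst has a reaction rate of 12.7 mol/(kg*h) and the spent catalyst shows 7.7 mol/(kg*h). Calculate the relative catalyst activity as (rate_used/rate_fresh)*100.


Activity (%) = (rate_used / rate_fresh) * 100
rate_used = 7.7, rate_fresh = 12.7
= (7.7 / 12.7) * 100
= 0.6063 * 100 = 60.63

60.63 %


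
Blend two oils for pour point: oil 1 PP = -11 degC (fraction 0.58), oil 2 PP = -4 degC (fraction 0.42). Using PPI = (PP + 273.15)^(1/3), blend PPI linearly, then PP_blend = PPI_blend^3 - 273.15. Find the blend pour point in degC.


PPI_1 = (-11 + 273.15)^(1/3) = 6.400049
PPI_2 = (-4 + 273.15)^(1/3) = 6.456514
PPI_blend = 0.58 * 6.400049 + 0.42 * 6.456514 = 6.423764
PP_blend = 6.423764^3 - 273.15 = 265.075 - 273.15 = -8.07

-8.07 degC


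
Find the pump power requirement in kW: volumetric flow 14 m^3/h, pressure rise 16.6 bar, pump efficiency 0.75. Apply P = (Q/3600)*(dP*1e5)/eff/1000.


Q = 14 / 3600 = 0.00388889 m^3/s
P = 0.00388889 * (16.6 * 1e5) / 0.75 / 1000 = 8.607

8.607 kW


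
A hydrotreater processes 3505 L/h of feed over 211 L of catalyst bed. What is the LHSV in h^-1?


LHSV = volumetric feed rate / catalyst volume
= 3505 L/h / 211 L
= 16.61 h^-1

16.61 h^-1


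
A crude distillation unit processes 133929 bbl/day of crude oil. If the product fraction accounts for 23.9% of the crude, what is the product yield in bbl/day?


Crude throughput = 133929 bbl/day
Fraction yield = 23.9%
yield = throughput * fraction / 100
yield = 133929 * 23.9 / 100 = 32009.031

32009.031 bbl/day


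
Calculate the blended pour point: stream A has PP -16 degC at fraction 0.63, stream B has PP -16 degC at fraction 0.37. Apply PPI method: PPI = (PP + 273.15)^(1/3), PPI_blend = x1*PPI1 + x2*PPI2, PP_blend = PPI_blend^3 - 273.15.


PPI_1 = (-16 + 273.15)^(1/3) = 6.359098
PPI_2 = (-16 + 273.15)^(1/3) = 6.359098
PPI_blend = 0.63 * 6.359098 + 0.37 * 6.359098 = 6.359098
PP_blend = 6.359098^3 - 273.15 = 257.15 - 273.15 = -16

-16 degC


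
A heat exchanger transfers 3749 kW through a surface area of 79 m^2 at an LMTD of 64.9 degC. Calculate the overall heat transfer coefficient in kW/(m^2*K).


From Q = U*A*LMTD, U = Q / (A * LMTD)
U = 3749 / (79 * 64.9) = 3749 / 5127.1 = 0.7312

0.7312 kW/(m^2*K)


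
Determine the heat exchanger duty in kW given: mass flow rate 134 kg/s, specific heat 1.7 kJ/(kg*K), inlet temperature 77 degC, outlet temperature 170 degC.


Q = m_dot * cp * delta_T
delta_T = 170 - 77 = 93 K
Q = 134 * 1.7 * 93
= 227.8 * 93
= 21185.4 kW

21185.4 kW


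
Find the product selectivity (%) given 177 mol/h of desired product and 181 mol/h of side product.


Selectivity = desired / (desired + undesired) * 100
Total products = 177 + 181 = 358 mol/h
S = 177 / 358 * 100
= 0.4944 * 100
= 49.44 %

49.44 %


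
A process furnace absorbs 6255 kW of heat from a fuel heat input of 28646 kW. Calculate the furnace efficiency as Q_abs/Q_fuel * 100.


Furnace efficiency = Q_absorbed / Q_fuel * 100
= 6255 / 28646 * 100 = 21.84

21.84 %


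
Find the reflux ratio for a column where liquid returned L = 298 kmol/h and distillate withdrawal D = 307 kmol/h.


Reflux ratio definition: R = L / D (liquid returned / distillate withdrawn)
L = 298 kmol/h, D = 307 kmol/h
R = 298 / 307 = 0.9707

0.9707


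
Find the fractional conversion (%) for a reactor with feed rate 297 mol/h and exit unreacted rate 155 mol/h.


X = (F_in - F_out) / F_in * 100
Moles reacted = 297 - 155 = 142
X = 142 / 297 * 100
= 0.4781 * 100
= 47.81 %

47.81 %


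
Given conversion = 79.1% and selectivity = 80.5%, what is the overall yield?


Overall yield = conversion (%) * selectivity (%) / 100
Conversion = 79.1%, Selectivity = 80.5%
Y = 79.1 * 80.5 / 100
= 63.6755 %

63.6755 %


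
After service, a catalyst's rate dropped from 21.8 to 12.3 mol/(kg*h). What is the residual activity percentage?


Activity (%) = (rate_used / rate_fresh) * 100
rate_used = 12.3, rate_fresh = 21.8
= (12.3 / 21.8) * 100
= 0.5642 * 100 = 56.42

56.42 %


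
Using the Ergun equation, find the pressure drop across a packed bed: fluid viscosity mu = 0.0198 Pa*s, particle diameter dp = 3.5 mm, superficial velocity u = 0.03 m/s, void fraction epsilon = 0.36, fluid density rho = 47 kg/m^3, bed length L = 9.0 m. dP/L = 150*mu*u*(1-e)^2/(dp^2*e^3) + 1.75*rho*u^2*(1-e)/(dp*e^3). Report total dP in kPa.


dp = 3.5 mm = 0.0035 m
Viscous term = 150*0.0198*0.03*(1-0.36)^2 / (0.0035^2*0.36^3) = 63854.9
Inertial term = 1.75*47*0.03^2*(1-0.36) / (0.0035*0.36^3) = 290.123
dP/L = 63854.9 + 290.123 = 64145 Pa/m
dP = 64145 * 9.0 / 1000 = 577.3 kPa

577.3 kPa


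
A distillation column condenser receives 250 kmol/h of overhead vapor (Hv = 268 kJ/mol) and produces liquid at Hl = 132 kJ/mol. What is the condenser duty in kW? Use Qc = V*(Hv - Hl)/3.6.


Qc = 250 * (268 - 132) / 3.6 = 250 * 136 / 3.6 = 9444

9444 kW


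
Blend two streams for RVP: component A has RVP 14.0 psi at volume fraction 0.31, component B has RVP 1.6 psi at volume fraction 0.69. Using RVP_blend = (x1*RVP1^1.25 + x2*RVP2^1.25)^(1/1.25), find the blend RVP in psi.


Chevron index: RVP_blend = (sum xi*RVPi^1.25)^(1/1.25)
RVP^1.25 terms: 0.31 * 14.0^1.25 + 0.69 * 1.6^1.25 = 9.63667
RVP_blend = 9.63667^(1/1.25) = 6.126

6.126 psi


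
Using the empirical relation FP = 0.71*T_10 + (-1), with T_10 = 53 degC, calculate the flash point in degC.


FP = 0.71 * 53 + (-1) = 36.63

36.63 degC


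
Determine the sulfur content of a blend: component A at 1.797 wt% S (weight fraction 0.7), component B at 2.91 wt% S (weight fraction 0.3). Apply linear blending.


Linear sulfur blending: S_blend = x1*S1 + x2*S2
Contribution 1: 0.7 * 1.797 = 1.2579 wt%
Contribution 2: 0.3 * 2.91 = 0.873 wt%
S_blend = 1.2579 + 0.873 = 2.1309

2.1309 wt%


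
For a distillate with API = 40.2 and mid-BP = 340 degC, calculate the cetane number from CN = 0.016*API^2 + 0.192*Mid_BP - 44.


CN = 0.016 * 40.2^2 + 0.192 * 340 - 44
CN = 25.85664 + 65.28 - 44 = 47.13664

47.13664


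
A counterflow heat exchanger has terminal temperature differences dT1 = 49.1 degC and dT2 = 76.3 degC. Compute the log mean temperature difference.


LMTD = (dT1 - dT2) / ln(dT1/dT2)
= (49.1 - 76.3) / ln(49.1 / 76.3) = -27.2 / -0.440814 = 61.70

61.70 degC


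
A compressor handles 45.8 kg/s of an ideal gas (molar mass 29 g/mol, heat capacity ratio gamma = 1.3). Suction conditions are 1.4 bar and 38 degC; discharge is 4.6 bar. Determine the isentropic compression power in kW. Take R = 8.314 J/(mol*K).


Isentropic work: W = m*(gamma/(gamma-1))*(R*T1/MW)*((P2/P1)^((gamma-1)/gamma) - 1)
T1 = 38 + 273.15 = 311.15 K
Pressure ratio = 4.6 / 1.4 = 3.28571
Exponent = (1.3 - 1)/1.3 = 0.230769
(P2/P1)^exp - 1 = 3.28571^0.230769 - 1 = 0.315897
W = 45.8 * 1.3 / 0.3 * 8.314 * 311.15 / 29 * 0.315897 = 5593

5593 kW


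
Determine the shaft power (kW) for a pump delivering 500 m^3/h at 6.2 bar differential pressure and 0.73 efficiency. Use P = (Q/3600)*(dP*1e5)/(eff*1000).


Q = 500 / 3600 = 0.138889 m^3/s
P = 0.138889 * (6.2 * 1e5) / 0.73 / 1000 = 118.0

118.0 kW


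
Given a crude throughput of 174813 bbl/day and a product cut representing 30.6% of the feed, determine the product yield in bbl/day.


Crude throughput = 174813 bbl/day
Fraction yield = 30.6%
yield = throughput * fraction / 100
yield = 174813 * 30.6 / 100 = 53492.778

53492.778 bbl/day


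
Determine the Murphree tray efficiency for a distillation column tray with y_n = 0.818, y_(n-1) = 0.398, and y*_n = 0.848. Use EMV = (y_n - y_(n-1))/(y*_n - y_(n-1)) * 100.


Murphree vapor efficiency: EMV = (y_n - y_(n-1)) / (y*_n - y_(n-1)) * 100
EMV = (0.818 - 0.398) / (0.848 - 0.398) * 100 = 0.42 / 0.45 * 100 = 93.33

93.33 %


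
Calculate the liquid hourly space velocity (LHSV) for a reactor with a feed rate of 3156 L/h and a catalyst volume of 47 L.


LHSV = volumetric feed rate / catalyst volume
= 3156 L/h / 47 L
= 67.15 h^-1

67.15 h^-1


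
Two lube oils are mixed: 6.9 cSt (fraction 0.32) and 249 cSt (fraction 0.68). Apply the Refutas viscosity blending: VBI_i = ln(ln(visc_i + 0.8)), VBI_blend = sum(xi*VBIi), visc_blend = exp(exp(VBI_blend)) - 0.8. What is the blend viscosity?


Refutas method: VBN_i = 14.534*ln(ln(visc_i + 0.8)) + 10.975, blended linearly by mass fraction; since VBN is linear in VBI_i = ln(ln(visc_i + 0.8)) and the fractions sum to 1, blend VBI directly: visc = exp(exp(VBI_blend)) - 0.8
VBI_1 = ln(ln(6.9 + 0.8)) = 0.713548
VBI_2 = ln(ln(249 + 0.8)) = 1.7085
VBI_blend = 0.32 * 0.713548 + 0.68 * 1.7085 = 1.39012
visc_blend = exp(exp(1.39012)) - 0.8 = 54.64

54.64 cSt


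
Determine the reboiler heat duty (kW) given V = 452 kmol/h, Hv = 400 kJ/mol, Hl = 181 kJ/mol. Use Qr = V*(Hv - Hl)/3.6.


Qr = 452 * (400 - 181) / 3.6 = 452 * 219 / 3.6 = 27500

27500 kW


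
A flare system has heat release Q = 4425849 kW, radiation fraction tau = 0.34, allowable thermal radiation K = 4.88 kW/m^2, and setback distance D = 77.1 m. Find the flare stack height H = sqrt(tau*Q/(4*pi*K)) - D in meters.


tau*Q/(4*pi*K) = 0.34 * 4425849 / (4 * pi * 4.88) = 24538.4
sqrt(24538.4) = 156.647
H = 156.647 - 77.1 = 79.55

79.55 m


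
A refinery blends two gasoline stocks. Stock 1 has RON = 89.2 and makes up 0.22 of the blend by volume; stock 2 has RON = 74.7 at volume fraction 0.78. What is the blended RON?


Linear blending: RON_blend = sum(vi * RONi)
Contribution 1: 0.22 * 89.2 = 19.624
Contribution 2: 0.78 * 74.7 = 58.266
RON_blend = 19.624 + 58.266 = 77.89

77.89


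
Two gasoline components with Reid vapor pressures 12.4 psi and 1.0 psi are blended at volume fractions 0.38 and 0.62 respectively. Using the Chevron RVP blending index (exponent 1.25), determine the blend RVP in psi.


Chevron index: RVP_blend = (sum xi*RVPi^1.25)^(1/1.25)
RVP^1.25 terms: 0.38 * 12.4^1.25 + 0.62 * 1.0^1.25 = 9.46221
RVP_blend = 9.46221^(1/1.25) = 6.037

6.037 psi


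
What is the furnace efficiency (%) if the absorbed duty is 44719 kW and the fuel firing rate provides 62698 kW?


Furnace efficiency = Q_absorbed / Q_fuel * 100
= 44719 / 62698 * 100 = 71.32

71.32 %


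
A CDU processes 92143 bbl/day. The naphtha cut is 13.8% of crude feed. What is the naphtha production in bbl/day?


Crude throughput = 92143 bbl/day
Fraction yield = 13.8%
yield = throughput * fraction / 100
yield = 92143 * 13.8 / 100 = 12715.734

12715.734 bbl/day


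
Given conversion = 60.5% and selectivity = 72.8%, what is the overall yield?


Overall yield = conversion (%) * selectivity (%) / 100
Conversion = 60.5%, Selectivity = 72.8%
Y = 60.5 * 72.8 / 100
= 44.044 %

44.044 %


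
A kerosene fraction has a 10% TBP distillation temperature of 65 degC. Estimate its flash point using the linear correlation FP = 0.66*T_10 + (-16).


FP = 0.66 * 65 + (-16) = 26.9

26.9 degC
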